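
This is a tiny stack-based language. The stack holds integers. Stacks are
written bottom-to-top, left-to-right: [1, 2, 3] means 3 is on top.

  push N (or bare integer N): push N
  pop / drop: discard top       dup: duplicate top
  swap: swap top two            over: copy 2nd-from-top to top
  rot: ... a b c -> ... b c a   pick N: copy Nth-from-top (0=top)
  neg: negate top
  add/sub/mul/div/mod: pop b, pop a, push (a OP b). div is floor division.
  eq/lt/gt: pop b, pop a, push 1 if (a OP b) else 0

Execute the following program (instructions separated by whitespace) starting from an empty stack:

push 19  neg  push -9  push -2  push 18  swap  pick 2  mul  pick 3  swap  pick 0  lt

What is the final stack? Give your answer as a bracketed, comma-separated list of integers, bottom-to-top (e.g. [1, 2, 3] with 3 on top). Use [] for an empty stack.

Answer: [-19, -9, 18, -19, 0]

Derivation:
After 'push 19': [19]
After 'neg': [-19]
After 'push -9': [-19, -9]
After 'push -2': [-19, -9, -2]
After 'push 18': [-19, -9, -2, 18]
After 'swap': [-19, -9, 18, -2]
After 'pick 2': [-19, -9, 18, -2, -9]
After 'mul': [-19, -9, 18, 18]
After 'pick 3': [-19, -9, 18, 18, -19]
After 'swap': [-19, -9, 18, -19, 18]
After 'pick 0': [-19, -9, 18, -19, 18, 18]
After 'lt': [-19, -9, 18, -19, 0]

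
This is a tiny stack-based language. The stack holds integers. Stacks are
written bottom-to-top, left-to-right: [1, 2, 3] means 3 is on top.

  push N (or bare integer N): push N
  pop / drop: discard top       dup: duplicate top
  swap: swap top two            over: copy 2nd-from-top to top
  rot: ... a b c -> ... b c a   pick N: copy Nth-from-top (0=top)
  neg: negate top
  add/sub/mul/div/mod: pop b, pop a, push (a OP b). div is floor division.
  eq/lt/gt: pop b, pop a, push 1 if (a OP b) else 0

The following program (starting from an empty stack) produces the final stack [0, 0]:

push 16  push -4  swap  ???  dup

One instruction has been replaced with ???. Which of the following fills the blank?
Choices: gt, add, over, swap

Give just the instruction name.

Stack before ???: [-4, 16]
Stack after ???:  [0]
Checking each choice:
  gt: MATCH
  add: produces [12, 12]
  over: produces [-4, 16, -4, -4]
  swap: produces [16, -4, -4]


Answer: gt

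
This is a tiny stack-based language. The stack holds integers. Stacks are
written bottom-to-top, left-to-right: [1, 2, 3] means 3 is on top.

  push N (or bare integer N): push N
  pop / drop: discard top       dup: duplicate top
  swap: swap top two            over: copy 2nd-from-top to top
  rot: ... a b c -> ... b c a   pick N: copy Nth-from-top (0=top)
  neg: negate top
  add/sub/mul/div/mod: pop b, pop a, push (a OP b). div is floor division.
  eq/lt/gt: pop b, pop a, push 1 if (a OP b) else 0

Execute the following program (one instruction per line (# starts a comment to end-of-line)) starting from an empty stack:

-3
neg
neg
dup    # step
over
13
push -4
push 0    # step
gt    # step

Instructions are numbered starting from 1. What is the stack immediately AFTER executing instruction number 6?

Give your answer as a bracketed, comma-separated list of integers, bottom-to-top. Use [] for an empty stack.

Step 1 ('-3'): [-3]
Step 2 ('neg'): [3]
Step 3 ('neg'): [-3]
Step 4 ('dup'): [-3, -3]
Step 5 ('over'): [-3, -3, -3]
Step 6 ('13'): [-3, -3, -3, 13]

Answer: [-3, -3, -3, 13]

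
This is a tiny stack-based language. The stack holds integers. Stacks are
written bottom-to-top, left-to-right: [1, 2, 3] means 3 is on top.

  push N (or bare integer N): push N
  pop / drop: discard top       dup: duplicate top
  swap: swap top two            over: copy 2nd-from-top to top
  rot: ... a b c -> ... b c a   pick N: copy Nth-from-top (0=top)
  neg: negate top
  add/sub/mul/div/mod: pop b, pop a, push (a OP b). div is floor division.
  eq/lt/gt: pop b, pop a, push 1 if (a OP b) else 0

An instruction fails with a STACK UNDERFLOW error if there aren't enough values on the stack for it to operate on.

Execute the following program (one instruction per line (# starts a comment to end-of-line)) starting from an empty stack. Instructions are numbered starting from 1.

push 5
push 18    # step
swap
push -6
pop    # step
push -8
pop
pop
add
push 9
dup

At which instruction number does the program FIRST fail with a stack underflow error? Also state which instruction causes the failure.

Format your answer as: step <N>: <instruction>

Answer: step 9: add

Derivation:
Step 1 ('push 5'): stack = [5], depth = 1
Step 2 ('push 18'): stack = [5, 18], depth = 2
Step 3 ('swap'): stack = [18, 5], depth = 2
Step 4 ('push -6'): stack = [18, 5, -6], depth = 3
Step 5 ('pop'): stack = [18, 5], depth = 2
Step 6 ('push -8'): stack = [18, 5, -8], depth = 3
Step 7 ('pop'): stack = [18, 5], depth = 2
Step 8 ('pop'): stack = [18], depth = 1
Step 9 ('add'): needs 2 value(s) but depth is 1 — STACK UNDERFLOW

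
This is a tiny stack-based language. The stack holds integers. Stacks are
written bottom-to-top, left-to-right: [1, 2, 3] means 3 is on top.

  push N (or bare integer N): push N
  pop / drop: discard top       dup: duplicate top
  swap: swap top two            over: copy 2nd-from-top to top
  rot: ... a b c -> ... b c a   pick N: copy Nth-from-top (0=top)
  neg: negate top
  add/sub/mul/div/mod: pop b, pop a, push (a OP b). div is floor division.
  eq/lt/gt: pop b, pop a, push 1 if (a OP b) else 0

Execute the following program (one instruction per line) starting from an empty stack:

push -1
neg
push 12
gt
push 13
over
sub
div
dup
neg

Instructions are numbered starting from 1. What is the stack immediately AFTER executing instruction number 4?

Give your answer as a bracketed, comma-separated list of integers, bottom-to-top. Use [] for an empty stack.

Answer: [0]

Derivation:
Step 1 ('push -1'): [-1]
Step 2 ('neg'): [1]
Step 3 ('push 12'): [1, 12]
Step 4 ('gt'): [0]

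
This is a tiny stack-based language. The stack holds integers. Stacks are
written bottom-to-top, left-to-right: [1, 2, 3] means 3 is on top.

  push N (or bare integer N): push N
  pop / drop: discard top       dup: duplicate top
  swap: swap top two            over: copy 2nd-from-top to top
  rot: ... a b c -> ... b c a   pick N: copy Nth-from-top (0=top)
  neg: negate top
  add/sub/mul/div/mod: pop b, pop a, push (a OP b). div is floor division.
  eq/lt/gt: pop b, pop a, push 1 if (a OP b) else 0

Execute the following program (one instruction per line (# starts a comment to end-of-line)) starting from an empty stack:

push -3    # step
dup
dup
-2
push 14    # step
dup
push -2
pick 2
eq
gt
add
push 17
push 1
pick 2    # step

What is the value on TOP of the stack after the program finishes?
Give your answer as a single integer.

After 'push -3': [-3]
After 'dup': [-3, -3]
After 'dup': [-3, -3, -3]
After 'push -2': [-3, -3, -3, -2]
After 'push 14': [-3, -3, -3, -2, 14]
After 'dup': [-3, -3, -3, -2, 14, 14]
After 'push -2': [-3, -3, -3, -2, 14, 14, -2]
After 'pick 2': [-3, -3, -3, -2, 14, 14, -2, 14]
After 'eq': [-3, -3, -3, -2, 14, 14, 0]
After 'gt': [-3, -3, -3, -2, 14, 1]
After 'add': [-3, -3, -3, -2, 15]
After 'push 17': [-3, -3, -3, -2, 15, 17]
After 'push 1': [-3, -3, -3, -2, 15, 17, 1]
After 'pick 2': [-3, -3, -3, -2, 15, 17, 1, 15]

Answer: 15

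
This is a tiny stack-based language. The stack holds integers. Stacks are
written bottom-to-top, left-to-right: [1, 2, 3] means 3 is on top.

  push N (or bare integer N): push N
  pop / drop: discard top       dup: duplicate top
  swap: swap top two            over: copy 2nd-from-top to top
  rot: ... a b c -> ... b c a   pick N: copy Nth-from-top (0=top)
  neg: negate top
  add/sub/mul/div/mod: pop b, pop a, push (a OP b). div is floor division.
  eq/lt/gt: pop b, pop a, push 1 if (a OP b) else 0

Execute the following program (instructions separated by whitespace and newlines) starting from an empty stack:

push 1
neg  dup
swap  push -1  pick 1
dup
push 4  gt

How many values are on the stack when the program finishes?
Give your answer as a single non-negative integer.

Answer: 5

Derivation:
After 'push 1': stack = [1] (depth 1)
After 'neg': stack = [-1] (depth 1)
After 'dup': stack = [-1, -1] (depth 2)
After 'swap': stack = [-1, -1] (depth 2)
After 'push -1': stack = [-1, -1, -1] (depth 3)
After 'pick 1': stack = [-1, -1, -1, -1] (depth 4)
After 'dup': stack = [-1, -1, -1, -1, -1] (depth 5)
After 'push 4': stack = [-1, -1, -1, -1, -1, 4] (depth 6)
After 'gt': stack = [-1, -1, -1, -1, 0] (depth 5)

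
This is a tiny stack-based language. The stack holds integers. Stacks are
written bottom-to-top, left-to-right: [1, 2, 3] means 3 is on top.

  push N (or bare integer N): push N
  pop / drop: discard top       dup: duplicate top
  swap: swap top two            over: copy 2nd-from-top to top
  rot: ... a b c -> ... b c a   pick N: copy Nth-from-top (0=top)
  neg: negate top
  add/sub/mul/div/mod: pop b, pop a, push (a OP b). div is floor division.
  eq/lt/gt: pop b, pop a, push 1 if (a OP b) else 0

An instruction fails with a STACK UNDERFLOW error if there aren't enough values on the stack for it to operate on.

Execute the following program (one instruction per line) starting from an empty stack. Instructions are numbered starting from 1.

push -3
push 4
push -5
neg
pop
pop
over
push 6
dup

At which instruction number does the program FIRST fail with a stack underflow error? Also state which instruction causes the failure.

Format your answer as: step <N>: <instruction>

Step 1 ('push -3'): stack = [-3], depth = 1
Step 2 ('push 4'): stack = [-3, 4], depth = 2
Step 3 ('push -5'): stack = [-3, 4, -5], depth = 3
Step 4 ('neg'): stack = [-3, 4, 5], depth = 3
Step 5 ('pop'): stack = [-3, 4], depth = 2
Step 6 ('pop'): stack = [-3], depth = 1
Step 7 ('over'): needs 2 value(s) but depth is 1 — STACK UNDERFLOW

Answer: step 7: over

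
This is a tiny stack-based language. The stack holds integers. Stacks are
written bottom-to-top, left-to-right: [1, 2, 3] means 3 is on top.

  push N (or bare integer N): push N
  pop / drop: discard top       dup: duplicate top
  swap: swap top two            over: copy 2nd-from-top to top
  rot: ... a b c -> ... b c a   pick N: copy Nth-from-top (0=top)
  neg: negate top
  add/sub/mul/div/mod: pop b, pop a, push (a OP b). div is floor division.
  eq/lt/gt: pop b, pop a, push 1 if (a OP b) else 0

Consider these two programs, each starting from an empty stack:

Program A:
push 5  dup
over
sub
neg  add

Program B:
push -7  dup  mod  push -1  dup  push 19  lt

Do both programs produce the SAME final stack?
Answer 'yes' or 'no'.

Answer: no

Derivation:
Program A trace:
  After 'push 5': [5]
  After 'dup': [5, 5]
  After 'over': [5, 5, 5]
  After 'sub': [5, 0]
  After 'neg': [5, 0]
  After 'add': [5]
Program A final stack: [5]

Program B trace:
  After 'push -7': [-7]
  After 'dup': [-7, -7]
  After 'mod': [0]
  After 'push -1': [0, -1]
  After 'dup': [0, -1, -1]
  After 'push 19': [0, -1, -1, 19]
  After 'lt': [0, -1, 1]
Program B final stack: [0, -1, 1]
Same: no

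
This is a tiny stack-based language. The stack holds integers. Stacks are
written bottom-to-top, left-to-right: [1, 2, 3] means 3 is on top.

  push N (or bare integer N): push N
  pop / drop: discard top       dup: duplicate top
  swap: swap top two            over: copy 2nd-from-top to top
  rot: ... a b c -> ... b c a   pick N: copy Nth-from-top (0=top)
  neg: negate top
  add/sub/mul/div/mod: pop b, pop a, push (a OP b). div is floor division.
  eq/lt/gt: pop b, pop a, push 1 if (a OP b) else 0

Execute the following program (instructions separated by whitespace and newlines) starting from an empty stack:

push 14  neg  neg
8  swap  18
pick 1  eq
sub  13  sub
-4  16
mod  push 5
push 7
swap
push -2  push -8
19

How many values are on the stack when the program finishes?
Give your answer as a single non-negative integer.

Answer: 8

Derivation:
After 'push 14': stack = [14] (depth 1)
After 'neg': stack = [-14] (depth 1)
After 'neg': stack = [14] (depth 1)
After 'push 8': stack = [14, 8] (depth 2)
After 'swap': stack = [8, 14] (depth 2)
After 'push 18': stack = [8, 14, 18] (depth 3)
After 'pick 1': stack = [8, 14, 18, 14] (depth 4)
After 'eq': stack = [8, 14, 0] (depth 3)
After 'sub': stack = [8, 14] (depth 2)
After 'push 13': stack = [8, 14, 13] (depth 3)
After 'sub': stack = [8, 1] (depth 2)
After 'push -4': stack = [8, 1, -4] (depth 3)
After 'push 16': stack = [8, 1, -4, 16] (depth 4)
After 'mod': stack = [8, 1, 12] (depth 3)
After 'push 5': stack = [8, 1, 12, 5] (depth 4)
After 'push 7': stack = [8, 1, 12, 5, 7] (depth 5)
After 'swap': stack = [8, 1, 12, 7, 5] (depth 5)
After 'push -2': stack = [8, 1, 12, 7, 5, -2] (depth 6)
After 'push -8': stack = [8, 1, 12, 7, 5, -2, -8] (depth 7)
After 'push 19': stack = [8, 1, 12, 7, 5, -2, -8, 19] (depth 8)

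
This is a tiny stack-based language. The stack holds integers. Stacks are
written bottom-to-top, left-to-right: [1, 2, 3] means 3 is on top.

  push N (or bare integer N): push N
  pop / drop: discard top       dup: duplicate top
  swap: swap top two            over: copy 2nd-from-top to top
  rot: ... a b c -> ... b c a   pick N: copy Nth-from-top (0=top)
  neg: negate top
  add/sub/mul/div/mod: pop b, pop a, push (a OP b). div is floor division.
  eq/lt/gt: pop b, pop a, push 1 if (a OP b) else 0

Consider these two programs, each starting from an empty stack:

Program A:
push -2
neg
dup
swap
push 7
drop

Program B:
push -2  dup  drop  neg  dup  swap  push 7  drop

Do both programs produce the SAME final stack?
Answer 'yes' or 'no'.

Program A trace:
  After 'push -2': [-2]
  After 'neg': [2]
  After 'dup': [2, 2]
  After 'swap': [2, 2]
  After 'push 7': [2, 2, 7]
  After 'drop': [2, 2]
Program A final stack: [2, 2]

Program B trace:
  After 'push -2': [-2]
  After 'dup': [-2, -2]
  After 'drop': [-2]
  After 'neg': [2]
  After 'dup': [2, 2]
  After 'swap': [2, 2]
  After 'push 7': [2, 2, 7]
  After 'drop': [2, 2]
Program B final stack: [2, 2]
Same: yes

Answer: yes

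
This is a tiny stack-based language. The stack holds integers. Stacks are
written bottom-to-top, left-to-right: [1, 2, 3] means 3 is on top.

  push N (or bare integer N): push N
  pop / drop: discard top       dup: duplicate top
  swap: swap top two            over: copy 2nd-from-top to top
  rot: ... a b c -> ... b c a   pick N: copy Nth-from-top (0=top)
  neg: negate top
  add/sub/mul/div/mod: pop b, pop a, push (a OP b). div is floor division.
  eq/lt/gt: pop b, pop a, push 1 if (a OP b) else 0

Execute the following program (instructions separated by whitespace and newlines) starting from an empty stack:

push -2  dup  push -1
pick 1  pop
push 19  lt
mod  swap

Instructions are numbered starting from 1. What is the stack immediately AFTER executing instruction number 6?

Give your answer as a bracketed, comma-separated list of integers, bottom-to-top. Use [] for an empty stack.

Step 1 ('push -2'): [-2]
Step 2 ('dup'): [-2, -2]
Step 3 ('push -1'): [-2, -2, -1]
Step 4 ('pick 1'): [-2, -2, -1, -2]
Step 5 ('pop'): [-2, -2, -1]
Step 6 ('push 19'): [-2, -2, -1, 19]

Answer: [-2, -2, -1, 19]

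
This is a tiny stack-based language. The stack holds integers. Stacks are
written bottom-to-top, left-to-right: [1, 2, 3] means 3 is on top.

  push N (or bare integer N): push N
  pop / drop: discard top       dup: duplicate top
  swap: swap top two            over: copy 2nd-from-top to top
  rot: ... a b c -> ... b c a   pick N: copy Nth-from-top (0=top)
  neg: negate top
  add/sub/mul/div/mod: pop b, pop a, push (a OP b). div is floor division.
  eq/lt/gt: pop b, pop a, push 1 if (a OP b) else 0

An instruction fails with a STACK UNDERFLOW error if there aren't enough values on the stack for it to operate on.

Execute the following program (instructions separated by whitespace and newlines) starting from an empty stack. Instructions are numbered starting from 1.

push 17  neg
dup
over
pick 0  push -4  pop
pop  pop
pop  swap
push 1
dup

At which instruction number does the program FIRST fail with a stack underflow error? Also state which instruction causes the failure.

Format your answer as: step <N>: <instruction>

Answer: step 11: swap

Derivation:
Step 1 ('push 17'): stack = [17], depth = 1
Step 2 ('neg'): stack = [-17], depth = 1
Step 3 ('dup'): stack = [-17, -17], depth = 2
Step 4 ('over'): stack = [-17, -17, -17], depth = 3
Step 5 ('pick 0'): stack = [-17, -17, -17, -17], depth = 4
Step 6 ('push -4'): stack = [-17, -17, -17, -17, -4], depth = 5
Step 7 ('pop'): stack = [-17, -17, -17, -17], depth = 4
Step 8 ('pop'): stack = [-17, -17, -17], depth = 3
Step 9 ('pop'): stack = [-17, -17], depth = 2
Step 10 ('pop'): stack = [-17], depth = 1
Step 11 ('swap'): needs 2 value(s) but depth is 1 — STACK UNDERFLOW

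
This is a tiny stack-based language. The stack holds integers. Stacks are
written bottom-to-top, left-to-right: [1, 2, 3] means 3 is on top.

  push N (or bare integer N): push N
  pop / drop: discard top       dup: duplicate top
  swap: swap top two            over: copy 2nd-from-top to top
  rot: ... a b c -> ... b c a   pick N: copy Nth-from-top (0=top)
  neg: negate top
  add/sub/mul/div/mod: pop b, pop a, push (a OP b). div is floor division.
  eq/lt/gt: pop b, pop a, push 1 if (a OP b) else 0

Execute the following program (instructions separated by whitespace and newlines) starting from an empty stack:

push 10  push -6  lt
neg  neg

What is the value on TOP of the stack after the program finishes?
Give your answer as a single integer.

After 'push 10': [10]
After 'push -6': [10, -6]
After 'lt': [0]
After 'neg': [0]
After 'neg': [0]

Answer: 0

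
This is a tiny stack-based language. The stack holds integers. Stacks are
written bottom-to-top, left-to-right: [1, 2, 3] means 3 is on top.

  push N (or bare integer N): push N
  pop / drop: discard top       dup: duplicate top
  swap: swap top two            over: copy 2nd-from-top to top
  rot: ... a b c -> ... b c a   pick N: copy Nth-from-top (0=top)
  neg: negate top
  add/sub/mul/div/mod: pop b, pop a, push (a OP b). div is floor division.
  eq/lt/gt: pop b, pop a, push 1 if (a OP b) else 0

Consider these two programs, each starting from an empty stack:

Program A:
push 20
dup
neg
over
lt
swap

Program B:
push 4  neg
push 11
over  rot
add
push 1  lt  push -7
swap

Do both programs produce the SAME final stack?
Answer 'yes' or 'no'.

Answer: no

Derivation:
Program A trace:
  After 'push 20': [20]
  After 'dup': [20, 20]
  After 'neg': [20, -20]
  After 'over': [20, -20, 20]
  After 'lt': [20, 1]
  After 'swap': [1, 20]
Program A final stack: [1, 20]

Program B trace:
  After 'push 4': [4]
  After 'neg': [-4]
  After 'push 11': [-4, 11]
  After 'over': [-4, 11, -4]
  After 'rot': [11, -4, -4]
  After 'add': [11, -8]
  After 'push 1': [11, -8, 1]
  After 'lt': [11, 1]
  After 'push -7': [11, 1, -7]
  After 'swap': [11, -7, 1]
Program B final stack: [11, -7, 1]
Same: no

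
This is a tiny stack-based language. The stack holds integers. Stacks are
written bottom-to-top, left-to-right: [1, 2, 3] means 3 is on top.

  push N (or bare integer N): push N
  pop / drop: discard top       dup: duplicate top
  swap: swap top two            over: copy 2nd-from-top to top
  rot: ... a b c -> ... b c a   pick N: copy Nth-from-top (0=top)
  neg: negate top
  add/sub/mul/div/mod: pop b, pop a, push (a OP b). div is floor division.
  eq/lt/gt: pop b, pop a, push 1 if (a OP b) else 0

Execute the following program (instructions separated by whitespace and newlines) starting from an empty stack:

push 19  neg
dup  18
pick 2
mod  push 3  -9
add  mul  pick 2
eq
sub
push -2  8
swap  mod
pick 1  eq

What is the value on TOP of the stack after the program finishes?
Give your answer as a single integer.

Answer: 0

Derivation:
After 'push 19': [19]
After 'neg': [-19]
After 'dup': [-19, -19]
After 'push 18': [-19, -19, 18]
After 'pick 2': [-19, -19, 18, -19]
After 'mod': [-19, -19, -1]
After 'push 3': [-19, -19, -1, 3]
After 'push -9': [-19, -19, -1, 3, -9]
After 'add': [-19, -19, -1, -6]
After 'mul': [-19, -19, 6]
After 'pick 2': [-19, -19, 6, -19]
After 'eq': [-19, -19, 0]
After 'sub': [-19, -19]
After 'push -2': [-19, -19, -2]
After 'push 8': [-19, -19, -2, 8]
After 'swap': [-19, -19, 8, -2]
After 'mod': [-19, -19, 0]
After 'pick 1': [-19, -19, 0, -19]
After 'eq': [-19, -19, 0]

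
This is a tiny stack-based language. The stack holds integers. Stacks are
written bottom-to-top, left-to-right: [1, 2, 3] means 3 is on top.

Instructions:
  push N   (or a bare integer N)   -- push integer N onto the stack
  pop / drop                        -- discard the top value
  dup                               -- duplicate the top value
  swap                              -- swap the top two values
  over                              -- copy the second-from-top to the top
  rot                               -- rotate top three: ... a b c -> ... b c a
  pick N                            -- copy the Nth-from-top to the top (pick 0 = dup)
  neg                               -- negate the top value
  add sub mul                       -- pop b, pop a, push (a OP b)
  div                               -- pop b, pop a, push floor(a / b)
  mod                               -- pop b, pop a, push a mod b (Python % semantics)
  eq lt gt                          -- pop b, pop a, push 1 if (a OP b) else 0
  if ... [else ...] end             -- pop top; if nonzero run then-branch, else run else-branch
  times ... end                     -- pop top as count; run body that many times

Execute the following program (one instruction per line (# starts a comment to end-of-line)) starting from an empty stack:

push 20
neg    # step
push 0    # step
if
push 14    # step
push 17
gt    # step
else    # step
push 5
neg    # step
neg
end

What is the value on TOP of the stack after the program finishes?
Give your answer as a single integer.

Answer: 5

Derivation:
After 'push 20': [20]
After 'neg': [-20]
After 'push 0': [-20, 0]
After 'if': [-20]
After 'push 5': [-20, 5]
After 'neg': [-20, -5]
After 'neg': [-20, 5]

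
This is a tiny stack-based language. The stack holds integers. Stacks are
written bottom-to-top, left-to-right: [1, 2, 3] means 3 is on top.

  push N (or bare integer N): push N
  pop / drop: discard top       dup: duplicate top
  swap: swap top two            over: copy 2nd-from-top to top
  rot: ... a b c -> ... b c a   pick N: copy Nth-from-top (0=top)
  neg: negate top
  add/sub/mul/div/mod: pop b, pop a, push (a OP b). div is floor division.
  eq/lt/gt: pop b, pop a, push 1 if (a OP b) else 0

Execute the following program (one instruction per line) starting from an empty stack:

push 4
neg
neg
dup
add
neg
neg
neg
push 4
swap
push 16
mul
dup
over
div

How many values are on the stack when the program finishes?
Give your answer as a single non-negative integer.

Answer: 3

Derivation:
After 'push 4': stack = [4] (depth 1)
After 'neg': stack = [-4] (depth 1)
After 'neg': stack = [4] (depth 1)
After 'dup': stack = [4, 4] (depth 2)
After 'add': stack = [8] (depth 1)
After 'neg': stack = [-8] (depth 1)
After 'neg': stack = [8] (depth 1)
After 'neg': stack = [-8] (depth 1)
After 'push 4': stack = [-8, 4] (depth 2)
After 'swap': stack = [4, -8] (depth 2)
After 'push 16': stack = [4, -8, 16] (depth 3)
After 'mul': stack = [4, -128] (depth 2)
After 'dup': stack = [4, -128, -128] (depth 3)
After 'over': stack = [4, -128, -128, -128] (depth 4)
After 'div': stack = [4, -128, 1] (depth 3)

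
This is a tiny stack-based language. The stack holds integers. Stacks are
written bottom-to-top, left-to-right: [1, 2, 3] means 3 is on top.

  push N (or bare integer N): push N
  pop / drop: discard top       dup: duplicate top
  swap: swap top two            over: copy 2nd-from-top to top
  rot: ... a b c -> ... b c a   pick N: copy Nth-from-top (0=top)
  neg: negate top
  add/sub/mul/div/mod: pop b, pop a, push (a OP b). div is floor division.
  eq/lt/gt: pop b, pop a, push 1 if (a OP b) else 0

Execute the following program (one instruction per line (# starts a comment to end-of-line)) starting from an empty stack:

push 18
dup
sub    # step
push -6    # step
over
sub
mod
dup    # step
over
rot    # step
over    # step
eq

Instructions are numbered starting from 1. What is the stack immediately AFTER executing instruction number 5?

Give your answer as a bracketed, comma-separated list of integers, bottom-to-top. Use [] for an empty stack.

Step 1 ('push 18'): [18]
Step 2 ('dup'): [18, 18]
Step 3 ('sub'): [0]
Step 4 ('push -6'): [0, -6]
Step 5 ('over'): [0, -6, 0]

Answer: [0, -6, 0]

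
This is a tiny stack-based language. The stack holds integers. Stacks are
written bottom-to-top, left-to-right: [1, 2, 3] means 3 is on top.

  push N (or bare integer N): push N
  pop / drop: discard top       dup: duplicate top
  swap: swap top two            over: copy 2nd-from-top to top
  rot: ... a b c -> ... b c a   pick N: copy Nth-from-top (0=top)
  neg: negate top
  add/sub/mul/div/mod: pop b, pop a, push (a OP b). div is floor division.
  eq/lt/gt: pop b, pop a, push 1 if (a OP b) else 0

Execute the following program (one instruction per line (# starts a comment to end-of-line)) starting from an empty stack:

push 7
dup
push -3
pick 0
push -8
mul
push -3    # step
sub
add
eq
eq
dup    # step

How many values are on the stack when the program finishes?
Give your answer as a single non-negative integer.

After 'push 7': stack = [7] (depth 1)
After 'dup': stack = [7, 7] (depth 2)
After 'push -3': stack = [7, 7, -3] (depth 3)
After 'pick 0': stack = [7, 7, -3, -3] (depth 4)
After 'push -8': stack = [7, 7, -3, -3, -8] (depth 5)
After 'mul': stack = [7, 7, -3, 24] (depth 4)
After 'push -3': stack = [7, 7, -3, 24, -3] (depth 5)
After 'sub': stack = [7, 7, -3, 27] (depth 4)
After 'add': stack = [7, 7, 24] (depth 3)
After 'eq': stack = [7, 0] (depth 2)
After 'eq': stack = [0] (depth 1)
After 'dup': stack = [0, 0] (depth 2)

Answer: 2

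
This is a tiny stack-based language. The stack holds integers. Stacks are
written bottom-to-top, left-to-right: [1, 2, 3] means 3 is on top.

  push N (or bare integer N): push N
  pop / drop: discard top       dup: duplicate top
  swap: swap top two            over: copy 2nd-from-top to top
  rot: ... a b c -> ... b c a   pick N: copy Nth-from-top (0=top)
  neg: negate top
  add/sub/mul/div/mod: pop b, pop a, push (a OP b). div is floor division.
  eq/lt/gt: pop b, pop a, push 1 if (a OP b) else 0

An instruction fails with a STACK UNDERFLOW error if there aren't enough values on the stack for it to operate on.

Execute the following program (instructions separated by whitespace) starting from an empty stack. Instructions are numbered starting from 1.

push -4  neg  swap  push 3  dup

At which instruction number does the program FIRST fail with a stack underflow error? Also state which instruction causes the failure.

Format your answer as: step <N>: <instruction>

Answer: step 3: swap

Derivation:
Step 1 ('push -4'): stack = [-4], depth = 1
Step 2 ('neg'): stack = [4], depth = 1
Step 3 ('swap'): needs 2 value(s) but depth is 1 — STACK UNDERFLOW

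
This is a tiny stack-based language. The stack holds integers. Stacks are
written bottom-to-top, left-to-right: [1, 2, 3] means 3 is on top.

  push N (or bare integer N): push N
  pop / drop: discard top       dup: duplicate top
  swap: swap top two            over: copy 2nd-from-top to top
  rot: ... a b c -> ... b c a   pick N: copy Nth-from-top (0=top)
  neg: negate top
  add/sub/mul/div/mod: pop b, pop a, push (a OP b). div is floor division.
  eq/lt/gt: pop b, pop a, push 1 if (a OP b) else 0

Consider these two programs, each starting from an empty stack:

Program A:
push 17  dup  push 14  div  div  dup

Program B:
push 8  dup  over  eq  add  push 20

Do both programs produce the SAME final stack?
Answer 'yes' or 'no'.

Answer: no

Derivation:
Program A trace:
  After 'push 17': [17]
  After 'dup': [17, 17]
  After 'push 14': [17, 17, 14]
  After 'div': [17, 1]
  After 'div': [17]
  After 'dup': [17, 17]
Program A final stack: [17, 17]

Program B trace:
  After 'push 8': [8]
  After 'dup': [8, 8]
  After 'over': [8, 8, 8]
  After 'eq': [8, 1]
  After 'add': [9]
  After 'push 20': [9, 20]
Program B final stack: [9, 20]
Same: no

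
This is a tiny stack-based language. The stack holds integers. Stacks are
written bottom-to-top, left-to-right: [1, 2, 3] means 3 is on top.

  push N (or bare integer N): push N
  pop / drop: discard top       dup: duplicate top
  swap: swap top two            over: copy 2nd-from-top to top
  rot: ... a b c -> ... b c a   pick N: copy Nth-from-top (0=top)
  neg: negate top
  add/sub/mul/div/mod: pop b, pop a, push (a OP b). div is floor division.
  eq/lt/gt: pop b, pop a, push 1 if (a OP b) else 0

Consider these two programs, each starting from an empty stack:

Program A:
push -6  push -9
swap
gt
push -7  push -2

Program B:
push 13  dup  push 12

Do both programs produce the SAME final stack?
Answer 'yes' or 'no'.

Program A trace:
  After 'push -6': [-6]
  After 'push -9': [-6, -9]
  After 'swap': [-9, -6]
  After 'gt': [0]
  After 'push -7': [0, -7]
  After 'push -2': [0, -7, -2]
Program A final stack: [0, -7, -2]

Program B trace:
  After 'push 13': [13]
  After 'dup': [13, 13]
  After 'push 12': [13, 13, 12]
Program B final stack: [13, 13, 12]
Same: no

Answer: no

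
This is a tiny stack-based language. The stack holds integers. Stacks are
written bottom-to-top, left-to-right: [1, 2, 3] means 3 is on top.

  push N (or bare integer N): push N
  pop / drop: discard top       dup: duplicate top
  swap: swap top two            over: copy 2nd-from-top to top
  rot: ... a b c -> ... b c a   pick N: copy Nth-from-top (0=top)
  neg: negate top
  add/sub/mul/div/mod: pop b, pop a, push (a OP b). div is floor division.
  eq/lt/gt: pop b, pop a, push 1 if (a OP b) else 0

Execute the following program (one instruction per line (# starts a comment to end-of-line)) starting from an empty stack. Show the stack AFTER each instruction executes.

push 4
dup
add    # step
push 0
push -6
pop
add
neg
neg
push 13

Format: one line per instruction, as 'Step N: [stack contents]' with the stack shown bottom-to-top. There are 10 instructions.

Step 1: [4]
Step 2: [4, 4]
Step 3: [8]
Step 4: [8, 0]
Step 5: [8, 0, -6]
Step 6: [8, 0]
Step 7: [8]
Step 8: [-8]
Step 9: [8]
Step 10: [8, 13]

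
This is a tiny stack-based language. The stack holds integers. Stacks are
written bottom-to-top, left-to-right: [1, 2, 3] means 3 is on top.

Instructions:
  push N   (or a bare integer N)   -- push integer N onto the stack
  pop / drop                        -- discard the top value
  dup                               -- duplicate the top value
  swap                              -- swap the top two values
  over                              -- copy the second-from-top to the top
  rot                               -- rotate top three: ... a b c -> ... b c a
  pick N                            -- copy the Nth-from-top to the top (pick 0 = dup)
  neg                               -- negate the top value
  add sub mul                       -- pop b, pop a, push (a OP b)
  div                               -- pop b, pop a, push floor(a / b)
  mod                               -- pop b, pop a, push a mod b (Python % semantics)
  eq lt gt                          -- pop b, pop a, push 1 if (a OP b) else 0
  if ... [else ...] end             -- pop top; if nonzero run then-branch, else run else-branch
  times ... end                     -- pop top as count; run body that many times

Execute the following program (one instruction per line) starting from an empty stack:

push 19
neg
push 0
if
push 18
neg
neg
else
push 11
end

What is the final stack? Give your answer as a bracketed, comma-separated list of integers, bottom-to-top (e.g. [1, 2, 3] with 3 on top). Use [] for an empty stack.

Answer: [-19, 11]

Derivation:
After 'push 19': [19]
After 'neg': [-19]
After 'push 0': [-19, 0]
After 'if': [-19]
After 'push 11': [-19, 11]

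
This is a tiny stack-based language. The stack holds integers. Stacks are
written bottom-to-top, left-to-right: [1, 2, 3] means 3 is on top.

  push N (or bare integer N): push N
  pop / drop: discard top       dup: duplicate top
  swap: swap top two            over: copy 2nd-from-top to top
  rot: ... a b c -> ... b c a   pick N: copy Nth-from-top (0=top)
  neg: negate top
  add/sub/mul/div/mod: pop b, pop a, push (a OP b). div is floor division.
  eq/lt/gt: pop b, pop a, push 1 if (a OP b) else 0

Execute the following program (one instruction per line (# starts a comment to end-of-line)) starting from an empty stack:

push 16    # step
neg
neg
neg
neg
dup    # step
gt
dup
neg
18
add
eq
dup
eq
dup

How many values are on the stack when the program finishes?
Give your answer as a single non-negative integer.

After 'push 16': stack = [16] (depth 1)
After 'neg': stack = [-16] (depth 1)
After 'neg': stack = [16] (depth 1)
After 'neg': stack = [-16] (depth 1)
After 'neg': stack = [16] (depth 1)
After 'dup': stack = [16, 16] (depth 2)
After 'gt': stack = [0] (depth 1)
After 'dup': stack = [0, 0] (depth 2)
After 'neg': stack = [0, 0] (depth 2)
After 'push 18': stack = [0, 0, 18] (depth 3)
After 'add': stack = [0, 18] (depth 2)
After 'eq': stack = [0] (depth 1)
After 'dup': stack = [0, 0] (depth 2)
After 'eq': stack = [1] (depth 1)
After 'dup': stack = [1, 1] (depth 2)

Answer: 2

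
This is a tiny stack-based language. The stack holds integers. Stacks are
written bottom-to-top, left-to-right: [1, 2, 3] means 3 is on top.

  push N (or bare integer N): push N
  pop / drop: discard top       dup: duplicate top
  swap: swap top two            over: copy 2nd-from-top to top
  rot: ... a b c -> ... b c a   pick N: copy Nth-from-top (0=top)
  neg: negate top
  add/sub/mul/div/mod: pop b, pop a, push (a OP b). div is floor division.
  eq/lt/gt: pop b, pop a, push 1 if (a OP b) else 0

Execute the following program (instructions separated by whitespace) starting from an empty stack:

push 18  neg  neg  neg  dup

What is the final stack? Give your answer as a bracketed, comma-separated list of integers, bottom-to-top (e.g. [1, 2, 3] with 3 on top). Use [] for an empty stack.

After 'push 18': [18]
After 'neg': [-18]
After 'neg': [18]
After 'neg': [-18]
After 'dup': [-18, -18]

Answer: [-18, -18]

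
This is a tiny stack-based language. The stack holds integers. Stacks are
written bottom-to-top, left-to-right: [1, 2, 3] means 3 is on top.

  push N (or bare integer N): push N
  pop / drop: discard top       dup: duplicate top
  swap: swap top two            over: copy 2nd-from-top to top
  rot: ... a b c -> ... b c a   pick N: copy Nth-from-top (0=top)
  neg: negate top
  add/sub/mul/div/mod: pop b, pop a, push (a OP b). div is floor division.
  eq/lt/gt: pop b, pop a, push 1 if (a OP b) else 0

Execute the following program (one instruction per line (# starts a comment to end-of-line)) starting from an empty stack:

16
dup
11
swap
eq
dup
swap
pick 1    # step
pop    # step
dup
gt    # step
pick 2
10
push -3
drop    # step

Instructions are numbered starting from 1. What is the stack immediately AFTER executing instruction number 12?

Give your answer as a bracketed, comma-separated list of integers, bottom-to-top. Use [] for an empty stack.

Answer: [16, 0, 0, 16]

Derivation:
Step 1 ('16'): [16]
Step 2 ('dup'): [16, 16]
Step 3 ('11'): [16, 16, 11]
Step 4 ('swap'): [16, 11, 16]
Step 5 ('eq'): [16, 0]
Step 6 ('dup'): [16, 0, 0]
Step 7 ('swap'): [16, 0, 0]
Step 8 ('pick 1'): [16, 0, 0, 0]
Step 9 ('pop'): [16, 0, 0]
Step 10 ('dup'): [16, 0, 0, 0]
Step 11 ('gt'): [16, 0, 0]
Step 12 ('pick 2'): [16, 0, 0, 16]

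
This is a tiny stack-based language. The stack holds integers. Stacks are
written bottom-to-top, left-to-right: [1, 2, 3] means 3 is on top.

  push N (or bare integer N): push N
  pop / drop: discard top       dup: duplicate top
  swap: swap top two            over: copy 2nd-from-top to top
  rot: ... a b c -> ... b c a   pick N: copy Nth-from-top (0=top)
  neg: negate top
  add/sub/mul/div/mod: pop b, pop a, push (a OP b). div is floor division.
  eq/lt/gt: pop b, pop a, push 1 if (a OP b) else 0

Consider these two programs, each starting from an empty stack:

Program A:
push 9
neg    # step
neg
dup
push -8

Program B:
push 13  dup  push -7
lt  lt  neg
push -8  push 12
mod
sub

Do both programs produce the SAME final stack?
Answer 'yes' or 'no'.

Answer: no

Derivation:
Program A trace:
  After 'push 9': [9]
  After 'neg': [-9]
  After 'neg': [9]
  After 'dup': [9, 9]
  After 'push -8': [9, 9, -8]
Program A final stack: [9, 9, -8]

Program B trace:
  After 'push 13': [13]
  After 'dup': [13, 13]
  After 'push -7': [13, 13, -7]
  After 'lt': [13, 0]
  After 'lt': [0]
  After 'neg': [0]
  After 'push -8': [0, -8]
  After 'push 12': [0, -8, 12]
  After 'mod': [0, 4]
  After 'sub': [-4]
Program B final stack: [-4]
Same: no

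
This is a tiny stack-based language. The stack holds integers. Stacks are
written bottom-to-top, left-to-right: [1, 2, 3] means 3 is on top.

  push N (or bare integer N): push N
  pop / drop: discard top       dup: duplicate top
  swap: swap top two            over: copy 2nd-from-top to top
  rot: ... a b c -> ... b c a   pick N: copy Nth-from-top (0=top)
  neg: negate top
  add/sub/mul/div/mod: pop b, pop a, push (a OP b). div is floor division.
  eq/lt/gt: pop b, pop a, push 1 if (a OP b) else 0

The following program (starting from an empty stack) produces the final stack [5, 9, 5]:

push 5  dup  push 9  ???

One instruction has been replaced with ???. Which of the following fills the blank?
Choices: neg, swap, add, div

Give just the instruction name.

Stack before ???: [5, 5, 9]
Stack after ???:  [5, 9, 5]
Checking each choice:
  neg: produces [5, 5, -9]
  swap: MATCH
  add: produces [5, 14]
  div: produces [5, 0]


Answer: swap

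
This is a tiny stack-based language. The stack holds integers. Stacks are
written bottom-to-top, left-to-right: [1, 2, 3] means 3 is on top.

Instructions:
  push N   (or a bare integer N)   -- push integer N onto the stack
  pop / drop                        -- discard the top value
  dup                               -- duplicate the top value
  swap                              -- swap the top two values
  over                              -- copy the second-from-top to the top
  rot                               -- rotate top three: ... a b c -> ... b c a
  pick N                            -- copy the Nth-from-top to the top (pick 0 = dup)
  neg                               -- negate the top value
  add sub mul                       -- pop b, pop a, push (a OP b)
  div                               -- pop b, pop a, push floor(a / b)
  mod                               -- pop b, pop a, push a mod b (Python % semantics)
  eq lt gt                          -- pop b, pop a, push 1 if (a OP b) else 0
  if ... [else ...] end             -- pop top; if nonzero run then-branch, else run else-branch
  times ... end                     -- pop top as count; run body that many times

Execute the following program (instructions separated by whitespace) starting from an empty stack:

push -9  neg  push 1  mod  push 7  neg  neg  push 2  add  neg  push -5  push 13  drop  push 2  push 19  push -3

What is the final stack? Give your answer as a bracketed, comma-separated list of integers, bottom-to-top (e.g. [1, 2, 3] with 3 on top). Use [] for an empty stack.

After 'push -9': [-9]
After 'neg': [9]
After 'push 1': [9, 1]
After 'mod': [0]
After 'push 7': [0, 7]
After 'neg': [0, -7]
After 'neg': [0, 7]
After 'push 2': [0, 7, 2]
After 'add': [0, 9]
After 'neg': [0, -9]
After 'push -5': [0, -9, -5]
After 'push 13': [0, -9, -5, 13]
After 'drop': [0, -9, -5]
After 'push 2': [0, -9, -5, 2]
After 'push 19': [0, -9, -5, 2, 19]
After 'push -3': [0, -9, -5, 2, 19, -3]

Answer: [0, -9, -5, 2, 19, -3]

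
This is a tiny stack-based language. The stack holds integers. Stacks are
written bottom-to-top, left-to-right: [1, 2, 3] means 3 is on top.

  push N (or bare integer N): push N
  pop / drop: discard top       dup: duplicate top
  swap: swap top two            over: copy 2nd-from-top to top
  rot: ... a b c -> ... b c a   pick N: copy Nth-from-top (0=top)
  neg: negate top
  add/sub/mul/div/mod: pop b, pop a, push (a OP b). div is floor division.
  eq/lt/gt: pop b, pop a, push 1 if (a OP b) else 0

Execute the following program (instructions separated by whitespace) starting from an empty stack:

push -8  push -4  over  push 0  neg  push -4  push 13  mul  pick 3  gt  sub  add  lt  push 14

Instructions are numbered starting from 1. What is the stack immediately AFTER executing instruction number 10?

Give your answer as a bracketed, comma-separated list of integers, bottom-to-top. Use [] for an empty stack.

Answer: [-8, -4, -8, 0, 0]

Derivation:
Step 1 ('push -8'): [-8]
Step 2 ('push -4'): [-8, -4]
Step 3 ('over'): [-8, -4, -8]
Step 4 ('push 0'): [-8, -4, -8, 0]
Step 5 ('neg'): [-8, -4, -8, 0]
Step 6 ('push -4'): [-8, -4, -8, 0, -4]
Step 7 ('push 13'): [-8, -4, -8, 0, -4, 13]
Step 8 ('mul'): [-8, -4, -8, 0, -52]
Step 9 ('pick 3'): [-8, -4, -8, 0, -52, -4]
Step 10 ('gt'): [-8, -4, -8, 0, 0]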